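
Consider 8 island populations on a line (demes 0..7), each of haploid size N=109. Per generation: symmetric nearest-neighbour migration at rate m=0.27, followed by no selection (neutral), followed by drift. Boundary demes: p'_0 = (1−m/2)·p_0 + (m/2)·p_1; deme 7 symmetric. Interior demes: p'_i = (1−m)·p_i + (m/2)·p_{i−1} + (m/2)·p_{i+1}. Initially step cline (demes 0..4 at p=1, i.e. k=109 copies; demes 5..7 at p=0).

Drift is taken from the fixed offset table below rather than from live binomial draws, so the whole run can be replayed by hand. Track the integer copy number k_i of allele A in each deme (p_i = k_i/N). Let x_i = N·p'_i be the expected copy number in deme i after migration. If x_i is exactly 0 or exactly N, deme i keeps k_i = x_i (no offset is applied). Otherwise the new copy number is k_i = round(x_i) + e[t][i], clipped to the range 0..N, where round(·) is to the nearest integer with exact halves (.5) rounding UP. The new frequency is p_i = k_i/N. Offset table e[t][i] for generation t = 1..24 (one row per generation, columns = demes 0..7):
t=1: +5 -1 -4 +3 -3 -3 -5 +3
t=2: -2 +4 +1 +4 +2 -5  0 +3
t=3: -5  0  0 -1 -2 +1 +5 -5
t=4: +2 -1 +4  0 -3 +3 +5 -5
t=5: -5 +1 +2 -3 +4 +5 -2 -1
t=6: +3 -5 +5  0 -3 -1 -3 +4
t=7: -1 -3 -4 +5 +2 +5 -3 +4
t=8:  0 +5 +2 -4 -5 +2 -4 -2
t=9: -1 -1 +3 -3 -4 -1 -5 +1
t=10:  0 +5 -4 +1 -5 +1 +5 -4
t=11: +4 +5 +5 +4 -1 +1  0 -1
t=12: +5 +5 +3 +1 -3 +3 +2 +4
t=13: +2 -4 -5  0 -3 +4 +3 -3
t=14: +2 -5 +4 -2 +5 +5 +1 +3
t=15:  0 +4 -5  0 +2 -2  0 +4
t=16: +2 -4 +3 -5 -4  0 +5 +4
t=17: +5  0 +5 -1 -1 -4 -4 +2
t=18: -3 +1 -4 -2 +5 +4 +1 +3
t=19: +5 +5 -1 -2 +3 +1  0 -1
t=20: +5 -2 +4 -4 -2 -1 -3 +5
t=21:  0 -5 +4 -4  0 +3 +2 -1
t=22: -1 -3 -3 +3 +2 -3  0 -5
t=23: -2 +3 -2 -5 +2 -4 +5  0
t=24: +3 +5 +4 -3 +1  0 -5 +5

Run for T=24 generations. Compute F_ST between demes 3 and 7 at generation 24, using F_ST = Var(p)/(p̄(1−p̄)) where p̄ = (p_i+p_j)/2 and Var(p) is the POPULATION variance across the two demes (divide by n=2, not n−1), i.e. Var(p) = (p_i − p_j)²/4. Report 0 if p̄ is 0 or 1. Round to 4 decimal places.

0.0708

t=0: k=[109 109 109 109 109 0 0 0]
t=1: x=[109.0000 109.0000 109.0000 109.0000 94.2850 14.7150 0.0000 0.0000] k=[109 109 109 109 91 12 0 0]
t=2: x=[109.0000 109.0000 109.0000 106.5700 82.7650 21.0450 1.6200 0.0000] k=[109 109 109 109 85 16 2 0]
t=3: x=[109.0000 109.0000 109.0000 105.7600 78.9250 23.4250 3.6200 0.2700] k=[109 109 109 105 77 24 9 0]
t=4: x=[109.0000 109.0000 108.4600 101.7600 73.6250 29.1300 9.8100 1.2150] k=[109 109 109 102 71 32 15 0]
t=5: x=[109.0000 109.0000 108.0550 98.7600 69.9200 34.9700 15.2700 2.0250] k=[109 109 109 96 74 40 13 1]
t=6: x=[109.0000 109.0000 107.2450 94.7850 72.3800 40.9450 15.0250 2.6200] k=[109 109 109 95 69 40 12 7]
t=7: x=[109.0000 109.0000 107.1100 93.3800 68.5950 40.1350 15.1050 7.6750] k=[109 109 103 98 71 45 12 12]
t=8: x=[109.0000 108.1900 103.1350 95.0300 71.1350 44.0550 16.4550 12.0000] k=[109 109 105 91 66 46 12 10]
t=9: x=[109.0000 108.4600 103.6500 89.5150 66.6750 44.1100 16.3200 10.2700] k=[109 107 107 87 63 43 11 11]
t=10: x=[108.7300 107.2700 104.3000 86.4600 63.5400 41.3800 15.3200 11.0000] k=[109 109 100 87 59 42 20 7]
t=11: x=[109.0000 107.7850 99.4600 84.9750 60.4850 41.3250 21.2150 8.7550] k=[109 109 104 89 59 42 21 8]
t=12: x=[109.0000 108.3250 102.6500 86.9750 60.7550 41.4600 22.0800 9.7550] k=[109 109 106 88 58 44 24 14]
t=13: x=[109.0000 108.5950 103.9750 86.3800 60.1600 43.1900 25.3500 15.3500] k=[109 105 99 86 57 47 28 12]
t=14: x=[108.4600 104.7300 98.0550 83.8400 59.5650 45.7850 28.4050 14.1600] k=[109 100 102 82 65 51 29 17]
t=15: x=[107.7850 101.4850 99.0300 82.4050 65.4050 49.9200 30.3500 18.6200] k=[108 105 94 82 67 48 30 23]
t=16: x=[107.5950 103.9200 93.8650 81.5950 66.4600 48.1350 31.4850 23.9450] k=[109 100 97 77 62 48 36 28]
t=17: x=[107.7850 100.8100 94.7050 77.6750 62.1350 48.2700 36.5400 29.0800] k=[109 101 100 77 61 44 33 31]
t=18: x=[107.9200 101.9450 97.0300 77.9450 60.8650 44.8100 34.2150 31.2700] k=[105 103 93 76 66 49 35 34]
t=19: x=[104.7300 101.9200 92.0550 76.9450 65.0550 49.4050 36.7550 34.1350] k=[109 107 91 75 68 50 37 33]
t=20: x=[108.7300 105.1100 91.0000 76.2150 66.5150 50.6750 38.2150 33.5400] k=[109 103 95 72 65 50 35 39]
t=21: x=[108.1900 102.7300 92.9750 74.1600 63.9200 50.0000 37.5650 38.4600] k=[108 98 97 70 64 53 40 37]
t=22: x=[106.6500 99.2150 93.4900 72.8350 63.3250 52.7300 41.3500 37.4050] k=[106 96 90 76 65 50 41 32]
t=23: x=[104.6500 96.5400 88.9200 76.4050 64.4600 50.8100 41.0000 33.2150] k=[103 100 87 71 66 47 46 33]
t=24: x=[102.5950 98.6500 86.5950 72.4850 64.1100 49.4300 44.3800 34.7550] k=[106 104 91 69 65 49 39 40]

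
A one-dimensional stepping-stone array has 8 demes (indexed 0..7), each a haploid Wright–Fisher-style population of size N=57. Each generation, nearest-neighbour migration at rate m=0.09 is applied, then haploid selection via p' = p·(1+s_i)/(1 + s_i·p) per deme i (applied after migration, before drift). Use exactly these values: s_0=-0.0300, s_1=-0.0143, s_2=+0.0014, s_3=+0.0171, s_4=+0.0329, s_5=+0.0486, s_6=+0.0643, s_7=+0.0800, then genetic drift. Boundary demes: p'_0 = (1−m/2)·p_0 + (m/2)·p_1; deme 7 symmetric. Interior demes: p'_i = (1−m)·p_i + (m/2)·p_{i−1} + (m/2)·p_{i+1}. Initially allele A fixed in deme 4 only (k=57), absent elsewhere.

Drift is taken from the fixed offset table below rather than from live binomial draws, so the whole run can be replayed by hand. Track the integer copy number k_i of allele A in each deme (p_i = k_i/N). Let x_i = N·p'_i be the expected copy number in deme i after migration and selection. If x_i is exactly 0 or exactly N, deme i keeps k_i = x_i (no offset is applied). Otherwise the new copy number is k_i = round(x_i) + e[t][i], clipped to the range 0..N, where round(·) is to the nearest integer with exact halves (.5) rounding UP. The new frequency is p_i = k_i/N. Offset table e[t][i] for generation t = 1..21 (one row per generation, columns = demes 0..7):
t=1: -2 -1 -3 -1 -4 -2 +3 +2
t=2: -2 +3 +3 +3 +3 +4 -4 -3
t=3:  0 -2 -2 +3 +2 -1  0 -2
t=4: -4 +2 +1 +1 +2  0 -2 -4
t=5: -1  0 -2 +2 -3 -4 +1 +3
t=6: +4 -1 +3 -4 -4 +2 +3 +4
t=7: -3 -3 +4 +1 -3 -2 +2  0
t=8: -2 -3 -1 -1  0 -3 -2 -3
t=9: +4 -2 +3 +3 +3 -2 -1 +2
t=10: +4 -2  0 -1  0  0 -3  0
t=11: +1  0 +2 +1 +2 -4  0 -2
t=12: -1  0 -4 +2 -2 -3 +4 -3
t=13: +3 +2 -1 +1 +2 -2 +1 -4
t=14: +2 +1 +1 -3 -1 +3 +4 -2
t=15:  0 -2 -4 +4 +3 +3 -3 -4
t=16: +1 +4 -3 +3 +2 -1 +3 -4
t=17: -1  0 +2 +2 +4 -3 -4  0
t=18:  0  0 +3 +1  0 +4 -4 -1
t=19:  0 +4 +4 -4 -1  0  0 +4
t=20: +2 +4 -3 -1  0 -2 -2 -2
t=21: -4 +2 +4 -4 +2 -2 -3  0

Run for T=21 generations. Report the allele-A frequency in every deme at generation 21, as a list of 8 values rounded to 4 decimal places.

t=0: k=[0 0 0 0 57 0 0 0]
t=1: x=[0.0000 0.0000 0.0000 2.6069 52.0191 2.6838 0.0000 0.0000] k=[0 0 0 2 48 1 0 0]
t=2: x=[0.0000 0.0000 0.0901 4.0432 44.1402 3.2108 0.0479 0.0000] k=[0 0 3 7 47 7 0 0]
t=3: x=[0.0000 0.1331 3.0490 8.7448 43.7324 8.8335 0.3351 0.0000] k=[0 0 1 12 46 8 0 0]
t=4: x=[0.0000 0.0444 1.4520 13.2063 43.1030 9.7269 0.3830 0.0000] k=[0 2 2 14 45 10 0 0]
t=5: x=[0.0873 1.8836 2.5434 15.0420 42.3846 11.5561 0.4787 0.0000] k=[0 2 1 17 39 8 1 0]
t=6: x=[0.0873 1.8392 1.7674 17.4748 37.0369 9.4481 1.3497 0.0486] k=[4 1 5 13 33 11 4 4]
t=7: x=[3.7567 1.2966 5.1866 13.7158 31.5667 12.1217 4.5702 4.2959] k=[1 0 9 15 29 10 7 4]
t=8: x=[0.9268 0.4436 8.8755 15.5510 27.9759 11.1392 7.3917 4.4400] k=[0 0 8 15 28 8 5 1]
t=9: x=[0.0000 0.3549 7.9646 15.4603 26.9745 9.1228 5.2443 1.2723] k=[0 0 11 18 30 7 4 3]
t=10: x=[0.0000 0.4880 10.8323 18.4358 28.8863 8.2285 4.3330 3.2746] k=[0 0 11 17 29 8 1 3]
t=11: x=[0.0000 0.4880 10.7872 17.4748 27.9759 8.9833 1.4930 3.1300] k=[0 0 13 18 30 5 1 1]
t=12: x=[0.0000 0.5767 12.6538 18.5264 28.7963 6.2025 1.2542 1.0785] k=[0 1 9 21 27 3 5 0]
t=13: x=[0.0437 1.2966 9.1908 20.9542 26.1074 4.3572 4.9600 0.2429] k=[3 3 8 22 28 2 6 0]
t=14: x=[2.9146 3.1815 8.4150 21.8681 27.0196 3.5028 5.8701 0.2915] k=[5 4 9 19 26 7 10 0]
t=15: x=[4.8189 4.2135 9.2358 19.0796 25.2845 8.3216 9.9151 0.4857] k=[5 2 5 23 28 11 7 0]
t=16: x=[4.7312 2.2388 5.6822 22.6460 27.4704 12.0292 7.2503 0.3400] k=[6 6 3 26 29 11 10 0]
t=17: x=[5.8384 5.7896 4.1754 25.3384 28.5162 12.2143 10.1026 0.4857] k=[5 6 6 27 33 9 6 0]
t=18: x=[4.9067 5.8786 6.9535 26.5654 32.1048 10.3406 6.2011 0.2915] k=[5 6 10 28 32 14 2 0]
t=19: x=[4.9067 6.0566 10.6421 27.6113 31.4670 14.7836 2.6003 0.0972] k=[5 10 15 24 30 15 3 4]
t=20: x=[5.0822 9.8818 15.1956 24.1005 29.5159 15.6684 3.8001 4.2478] k=[7 14 12 23 30 14 2 2]
t=21: x=[7.1230 13.4465 12.5987 23.0524 29.4260 14.6915 2.6956 2.1540] k=[3 15 17 19 31 13 0 2]

[0.0526, 0.2632, 0.2982, 0.3333, 0.5439, 0.2281, 0.0000, 0.0351]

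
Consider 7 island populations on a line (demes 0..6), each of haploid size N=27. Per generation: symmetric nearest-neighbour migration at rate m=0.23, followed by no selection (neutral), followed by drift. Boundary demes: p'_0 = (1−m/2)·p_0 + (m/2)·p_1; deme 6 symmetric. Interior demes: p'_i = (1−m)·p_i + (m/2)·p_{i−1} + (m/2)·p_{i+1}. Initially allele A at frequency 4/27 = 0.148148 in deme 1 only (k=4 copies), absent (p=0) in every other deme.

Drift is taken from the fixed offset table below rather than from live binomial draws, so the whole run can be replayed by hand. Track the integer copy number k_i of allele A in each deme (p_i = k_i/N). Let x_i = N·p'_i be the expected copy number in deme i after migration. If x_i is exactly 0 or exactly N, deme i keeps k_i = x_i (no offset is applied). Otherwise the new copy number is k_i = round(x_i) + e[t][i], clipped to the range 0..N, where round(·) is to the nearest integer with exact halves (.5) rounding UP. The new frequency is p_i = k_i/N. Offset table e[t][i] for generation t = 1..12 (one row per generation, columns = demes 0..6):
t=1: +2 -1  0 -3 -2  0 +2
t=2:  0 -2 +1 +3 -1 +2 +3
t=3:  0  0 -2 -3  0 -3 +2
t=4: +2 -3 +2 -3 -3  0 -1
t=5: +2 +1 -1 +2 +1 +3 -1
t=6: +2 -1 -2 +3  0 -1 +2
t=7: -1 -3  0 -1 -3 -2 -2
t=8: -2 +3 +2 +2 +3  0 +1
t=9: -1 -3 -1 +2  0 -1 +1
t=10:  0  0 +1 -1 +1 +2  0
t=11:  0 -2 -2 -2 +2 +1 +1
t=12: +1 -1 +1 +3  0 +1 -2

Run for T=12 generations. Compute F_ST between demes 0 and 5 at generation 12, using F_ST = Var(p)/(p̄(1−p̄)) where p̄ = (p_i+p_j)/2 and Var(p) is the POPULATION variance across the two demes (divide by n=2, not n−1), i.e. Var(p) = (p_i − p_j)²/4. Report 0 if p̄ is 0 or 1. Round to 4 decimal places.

0.0385

t=0: k=[0 4 0 0 0 0 0]
t=1: x=[0.4600 3.0800 0.4600 0.0000 0.0000 0.0000 0.0000] k=[2 2 0 0 0 0 0]
t=2: x=[2.0000 1.7700 0.2300 0.0000 0.0000 0.0000 0.0000] k=[2 0 1 0 0 0 0]
t=3: x=[1.7700 0.3450 0.7700 0.1150 0.0000 0.0000 0.0000] k=[2 0 0 0 0 0 0]
t=4: x=[1.7700 0.2300 0.0000 0.0000 0.0000 0.0000 0.0000] k=[4 0 0 0 0 0 0]
t=5: x=[3.5400 0.4600 0.0000 0.0000 0.0000 0.0000 0.0000] k=[6 1 0 0 0 0 0]
t=6: x=[5.4250 1.4600 0.1150 0.0000 0.0000 0.0000 0.0000] k=[7 0 0 0 0 0 0]
t=7: x=[6.1950 0.8050 0.0000 0.0000 0.0000 0.0000 0.0000] k=[5 0 0 0 0 0 0]
t=8: x=[4.4250 0.5750 0.0000 0.0000 0.0000 0.0000 0.0000] k=[2 4 0 0 0 0 0]
t=9: x=[2.2300 3.3100 0.4600 0.0000 0.0000 0.0000 0.0000] k=[1 0 0 0 0 0 0]
t=10: x=[0.8850 0.1150 0.0000 0.0000 0.0000 0.0000 0.0000] k=[1 0 0 0 0 0 0]
t=11: x=[0.8850 0.1150 0.0000 0.0000 0.0000 0.0000 0.0000] k=[1 0 0 0 0 0 0]
t=12: x=[0.8850 0.1150 0.0000 0.0000 0.0000 0.0000 0.0000] k=[2 0 0 0 0 0 0]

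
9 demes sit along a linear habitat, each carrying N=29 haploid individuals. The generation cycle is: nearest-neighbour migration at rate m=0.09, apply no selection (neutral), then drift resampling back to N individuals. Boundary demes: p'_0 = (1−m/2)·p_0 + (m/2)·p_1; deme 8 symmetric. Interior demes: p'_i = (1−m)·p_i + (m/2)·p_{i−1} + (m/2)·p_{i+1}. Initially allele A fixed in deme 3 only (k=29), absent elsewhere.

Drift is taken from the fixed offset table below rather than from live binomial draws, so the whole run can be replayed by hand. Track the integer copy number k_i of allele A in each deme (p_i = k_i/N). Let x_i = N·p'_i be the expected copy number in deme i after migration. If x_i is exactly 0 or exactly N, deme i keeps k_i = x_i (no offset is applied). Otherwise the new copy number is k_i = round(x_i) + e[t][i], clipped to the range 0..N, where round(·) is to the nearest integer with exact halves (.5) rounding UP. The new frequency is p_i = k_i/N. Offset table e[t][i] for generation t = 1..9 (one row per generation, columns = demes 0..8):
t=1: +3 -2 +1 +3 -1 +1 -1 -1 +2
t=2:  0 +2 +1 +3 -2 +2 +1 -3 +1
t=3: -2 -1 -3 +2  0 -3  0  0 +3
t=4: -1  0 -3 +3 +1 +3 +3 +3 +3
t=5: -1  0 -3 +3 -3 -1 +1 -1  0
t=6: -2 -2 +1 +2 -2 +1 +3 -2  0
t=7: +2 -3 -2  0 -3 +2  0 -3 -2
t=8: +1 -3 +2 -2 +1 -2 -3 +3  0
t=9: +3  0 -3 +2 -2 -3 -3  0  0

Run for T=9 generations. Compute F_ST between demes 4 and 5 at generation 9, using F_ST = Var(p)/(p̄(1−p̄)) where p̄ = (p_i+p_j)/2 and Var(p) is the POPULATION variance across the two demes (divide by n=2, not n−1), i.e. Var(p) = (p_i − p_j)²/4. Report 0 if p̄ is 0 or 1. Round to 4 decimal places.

0.0175

t=0: k=[0 0 0 29 0 0 0 0 0]
t=1: x=[0.0000 0.0000 1.3050 26.3900 1.3050 0.0000 0.0000 0.0000 0.0000] k=[0 0 2 29 0 0 0 0 0]
t=2: x=[0.0000 0.0900 3.1250 26.4800 1.3050 0.0000 0.0000 0.0000 0.0000] k=[0 2 4 29 0 0 0 0 0]
t=3: x=[0.0900 2.0000 5.0350 26.5700 1.3050 0.0000 0.0000 0.0000 0.0000] k=[0 1 2 29 1 0 0 0 0]
t=4: x=[0.0450 1.0000 3.1700 26.5250 2.2150 0.0450 0.0000 0.0000 0.0000] k=[0 1 0 29 3 3 0 0 0]
t=5: x=[0.0450 0.9100 1.3500 26.5250 4.1700 2.8650 0.1350 0.0000 0.0000] k=[0 1 0 29 1 2 1 0 0]
t=6: x=[0.0450 0.9100 1.3500 26.4350 2.3050 1.9100 1.0000 0.0450 0.0000] k=[0 0 2 28 0 3 4 0 0]
t=7: x=[0.0000 0.0900 3.0800 25.5700 1.3950 2.9100 3.7750 0.1800 0.0000] k=[0 0 1 26 0 5 4 0 0]
t=8: x=[0.0000 0.0450 2.0800 23.7050 1.3950 4.7300 3.8650 0.1800 0.0000] k=[0 0 4 22 2 3 1 3 0]
t=9: x=[0.0000 0.1800 4.6300 20.2900 2.9450 2.8650 1.1800 2.7750 0.1350] k=[0 0 2 22 1 0 0 3 0]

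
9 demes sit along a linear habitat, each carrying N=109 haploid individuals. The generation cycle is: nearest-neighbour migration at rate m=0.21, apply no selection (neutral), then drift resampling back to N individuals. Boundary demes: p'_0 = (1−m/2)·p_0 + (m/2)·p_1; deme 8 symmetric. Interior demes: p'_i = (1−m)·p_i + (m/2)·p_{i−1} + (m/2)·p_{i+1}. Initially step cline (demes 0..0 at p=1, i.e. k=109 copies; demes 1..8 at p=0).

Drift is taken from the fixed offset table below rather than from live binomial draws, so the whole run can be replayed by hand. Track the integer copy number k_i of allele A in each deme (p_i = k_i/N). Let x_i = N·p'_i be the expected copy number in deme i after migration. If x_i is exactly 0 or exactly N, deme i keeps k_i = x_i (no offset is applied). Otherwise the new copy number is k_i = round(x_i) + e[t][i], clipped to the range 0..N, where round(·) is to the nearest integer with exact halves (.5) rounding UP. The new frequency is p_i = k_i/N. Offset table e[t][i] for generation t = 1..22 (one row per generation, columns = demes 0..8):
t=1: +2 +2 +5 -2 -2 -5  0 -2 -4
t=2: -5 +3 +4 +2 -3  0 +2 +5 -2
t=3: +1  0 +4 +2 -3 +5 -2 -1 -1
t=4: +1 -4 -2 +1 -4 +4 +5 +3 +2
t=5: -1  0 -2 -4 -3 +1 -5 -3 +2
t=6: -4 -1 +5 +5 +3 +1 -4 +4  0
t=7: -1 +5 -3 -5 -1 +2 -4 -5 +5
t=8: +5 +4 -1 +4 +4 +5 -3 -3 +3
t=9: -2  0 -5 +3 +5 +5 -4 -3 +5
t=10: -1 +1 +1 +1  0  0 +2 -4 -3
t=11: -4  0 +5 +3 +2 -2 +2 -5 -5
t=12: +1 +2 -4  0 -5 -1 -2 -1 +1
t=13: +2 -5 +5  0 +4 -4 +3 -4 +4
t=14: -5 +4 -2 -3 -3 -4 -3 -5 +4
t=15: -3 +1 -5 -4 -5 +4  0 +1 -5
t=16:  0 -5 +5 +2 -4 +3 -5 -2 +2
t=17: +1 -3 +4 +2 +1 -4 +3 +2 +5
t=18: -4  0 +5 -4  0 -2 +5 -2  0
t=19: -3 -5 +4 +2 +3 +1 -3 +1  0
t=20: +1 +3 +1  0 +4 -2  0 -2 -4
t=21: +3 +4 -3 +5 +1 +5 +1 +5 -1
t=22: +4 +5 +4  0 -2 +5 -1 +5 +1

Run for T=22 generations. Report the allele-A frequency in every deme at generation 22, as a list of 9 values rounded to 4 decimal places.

t=0: k=[109 0 0 0 0 0 0 0 0]
t=1: x=[97.5550 11.4450 0.0000 0.0000 0.0000 0.0000 0.0000 0.0000 0.0000] k=[100 13 0 0 0 0 0 0 0]
t=2: x=[90.8650 20.7700 1.3650 0.0000 0.0000 0.0000 0.0000 0.0000 0.0000] k=[86 24 5 0 0 0 0 0 0]
t=3: x=[79.4900 28.5150 6.4700 0.5250 0.0000 0.0000 0.0000 0.0000 0.0000] k=[80 29 10 3 0 0 0 0 0]
t=4: x=[74.6450 32.3600 11.2600 3.4200 0.3150 0.0000 0.0000 0.0000 0.0000] k=[76 28 9 4 0 0 0 0 0]
t=5: x=[70.9600 31.0450 10.4700 4.1050 0.4200 0.0000 0.0000 0.0000 0.0000] k=[70 31 8 0 0 0 0 0 0]
t=6: x=[65.9050 32.6800 9.5750 0.8400 0.0000 0.0000 0.0000 0.0000 0.0000] k=[62 32 15 6 0 0 0 0 0]
t=7: x=[58.8500 33.3650 15.8400 6.3150 0.6300 0.0000 0.0000 0.0000 0.0000] k=[58 38 13 1 0 0 0 0 0]
t=8: x=[55.9000 37.4750 14.3650 2.1550 0.1050 0.0000 0.0000 0.0000 0.0000] k=[61 41 13 6 4 0 0 0 0]
t=9: x=[58.9000 40.1600 15.2050 6.5250 3.7900 0.4200 0.0000 0.0000 0.0000] k=[57 40 10 10 9 5 0 0 0]
t=10: x=[55.2150 38.6350 13.1500 9.8950 8.6850 4.8950 0.5250 0.0000 0.0000] k=[54 40 14 11 9 5 3 0 0]
t=11: x=[52.5300 38.7400 16.4150 11.1050 8.7900 5.2100 2.8950 0.3150 0.0000] k=[49 39 21 14 11 3 5 0 0]
t=12: x=[47.9500 38.1600 22.1550 14.4200 10.4750 4.0500 4.2650 0.5250 0.0000] k=[49 40 18 14 5 3 2 0 0]
t=13: x=[48.0550 38.6350 19.8900 13.4750 5.7350 3.1050 1.8950 0.2100 0.0000] k=[50 34 25 13 10 0 5 0 0]
t=14: x=[48.3200 34.7350 24.6850 13.9450 9.2650 1.5750 3.9500 0.5250 0.0000] k=[43 39 23 11 6 0 1 0 0]
t=15: x=[42.5800 37.7400 23.4200 11.7350 5.8950 0.7350 0.7900 0.1050 0.0000] k=[40 39 18 8 1 5 1 1 0]
t=16: x=[39.8950 36.9000 19.1550 8.3150 2.1550 4.1600 1.4200 0.8950 0.1050] k=[40 32 24 10 0 7 0 0 2]
t=17: x=[39.1600 32.0000 23.3700 10.4200 1.7850 5.5300 0.7350 0.2100 1.7900] k=[40 29 27 12 3 2 4 2 7]
t=18: x=[38.8450 29.9450 25.6350 12.6300 3.8400 2.3150 3.5800 2.7350 6.4750] k=[35 30 31 9 4 0 9 1 6]
t=19: x=[34.4750 30.6300 28.5850 10.7850 4.1050 1.3650 7.2150 2.3650 5.4750] k=[31 26 33 13 7 2 4 3 5]
t=20: x=[30.4750 27.2600 30.1650 14.4700 7.1050 2.7350 3.6850 3.3150 4.7900] k=[31 30 31 14 11 1 4 1 1]
t=21: x=[30.8950 30.2100 29.1100 15.4700 10.2650 2.3650 3.3700 1.3150 1.0000] k=[34 34 26 20 11 7 4 6 0]
t=22: x=[34.0000 33.1600 26.2100 19.6850 11.5250 7.1050 4.5250 5.1600 0.6300] k=[38 38 30 20 10 12 4 10 2]

[0.3486, 0.3486, 0.2752, 0.1835, 0.0917, 0.1101, 0.0367, 0.0917, 0.0183]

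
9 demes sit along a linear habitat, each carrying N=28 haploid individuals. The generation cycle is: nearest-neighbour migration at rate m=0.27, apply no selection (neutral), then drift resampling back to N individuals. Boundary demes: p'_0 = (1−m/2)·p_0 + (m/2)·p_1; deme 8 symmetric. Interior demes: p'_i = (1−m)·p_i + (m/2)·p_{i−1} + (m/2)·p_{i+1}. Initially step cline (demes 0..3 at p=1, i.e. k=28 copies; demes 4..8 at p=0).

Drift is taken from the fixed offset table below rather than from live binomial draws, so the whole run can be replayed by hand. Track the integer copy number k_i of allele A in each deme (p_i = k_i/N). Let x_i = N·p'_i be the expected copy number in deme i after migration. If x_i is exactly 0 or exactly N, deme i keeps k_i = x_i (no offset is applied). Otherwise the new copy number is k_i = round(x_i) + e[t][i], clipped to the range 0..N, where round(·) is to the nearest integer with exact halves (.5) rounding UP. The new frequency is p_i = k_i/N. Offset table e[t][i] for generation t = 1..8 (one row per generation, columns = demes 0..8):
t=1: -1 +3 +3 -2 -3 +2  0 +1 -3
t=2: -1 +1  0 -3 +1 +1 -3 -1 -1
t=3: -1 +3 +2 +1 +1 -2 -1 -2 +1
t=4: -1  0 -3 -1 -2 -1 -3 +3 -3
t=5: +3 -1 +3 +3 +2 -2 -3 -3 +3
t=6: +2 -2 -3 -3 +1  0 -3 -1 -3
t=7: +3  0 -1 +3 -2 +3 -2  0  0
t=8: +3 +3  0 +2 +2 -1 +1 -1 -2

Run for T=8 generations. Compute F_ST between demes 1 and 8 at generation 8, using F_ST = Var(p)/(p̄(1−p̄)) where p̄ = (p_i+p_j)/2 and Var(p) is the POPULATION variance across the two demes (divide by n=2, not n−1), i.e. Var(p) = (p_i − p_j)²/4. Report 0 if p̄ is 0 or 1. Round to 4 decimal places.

t=0: k=[28 28 28 28 0 0 0 0 0]
t=1: x=[28.0000 28.0000 28.0000 24.2200 3.7800 0.0000 0.0000 0.0000 0.0000] k=[28 28 28 22 1 0 0 0 0]
t=2: x=[28.0000 28.0000 27.1900 19.9750 3.7000 0.1350 0.0000 0.0000 0.0000] k=[28 28 27 17 5 1 0 0 0]
t=3: x=[28.0000 27.8650 25.7850 16.7300 6.0800 1.4050 0.1350 0.0000 0.0000] k=[28 28 28 18 7 0 0 0 0]
t=4: x=[28.0000 28.0000 26.6500 17.8650 7.5400 0.9450 0.0000 0.0000 0.0000] k=[28 28 24 17 6 0 0 0 0]
t=5: x=[28.0000 27.4600 23.5950 16.4600 6.6750 0.8100 0.0000 0.0000 0.0000] k=[28 26 27 19 9 0 0 0 0]
t=6: x=[27.7300 26.4050 25.7850 18.7300 9.1350 1.2150 0.0000 0.0000 0.0000] k=[28 24 23 16 10 1 0 0 0]
t=7: x=[27.4600 24.4050 22.1900 16.1350 9.5950 2.0800 0.1350 0.0000 0.0000] k=[28 24 21 19 8 5 0 0 0]
t=8: x=[27.4600 24.1350 21.1350 17.7850 9.0800 4.7300 0.6750 0.0000 0.0000] k=[28 27 21 20 11 4 2 0 0]

0.9310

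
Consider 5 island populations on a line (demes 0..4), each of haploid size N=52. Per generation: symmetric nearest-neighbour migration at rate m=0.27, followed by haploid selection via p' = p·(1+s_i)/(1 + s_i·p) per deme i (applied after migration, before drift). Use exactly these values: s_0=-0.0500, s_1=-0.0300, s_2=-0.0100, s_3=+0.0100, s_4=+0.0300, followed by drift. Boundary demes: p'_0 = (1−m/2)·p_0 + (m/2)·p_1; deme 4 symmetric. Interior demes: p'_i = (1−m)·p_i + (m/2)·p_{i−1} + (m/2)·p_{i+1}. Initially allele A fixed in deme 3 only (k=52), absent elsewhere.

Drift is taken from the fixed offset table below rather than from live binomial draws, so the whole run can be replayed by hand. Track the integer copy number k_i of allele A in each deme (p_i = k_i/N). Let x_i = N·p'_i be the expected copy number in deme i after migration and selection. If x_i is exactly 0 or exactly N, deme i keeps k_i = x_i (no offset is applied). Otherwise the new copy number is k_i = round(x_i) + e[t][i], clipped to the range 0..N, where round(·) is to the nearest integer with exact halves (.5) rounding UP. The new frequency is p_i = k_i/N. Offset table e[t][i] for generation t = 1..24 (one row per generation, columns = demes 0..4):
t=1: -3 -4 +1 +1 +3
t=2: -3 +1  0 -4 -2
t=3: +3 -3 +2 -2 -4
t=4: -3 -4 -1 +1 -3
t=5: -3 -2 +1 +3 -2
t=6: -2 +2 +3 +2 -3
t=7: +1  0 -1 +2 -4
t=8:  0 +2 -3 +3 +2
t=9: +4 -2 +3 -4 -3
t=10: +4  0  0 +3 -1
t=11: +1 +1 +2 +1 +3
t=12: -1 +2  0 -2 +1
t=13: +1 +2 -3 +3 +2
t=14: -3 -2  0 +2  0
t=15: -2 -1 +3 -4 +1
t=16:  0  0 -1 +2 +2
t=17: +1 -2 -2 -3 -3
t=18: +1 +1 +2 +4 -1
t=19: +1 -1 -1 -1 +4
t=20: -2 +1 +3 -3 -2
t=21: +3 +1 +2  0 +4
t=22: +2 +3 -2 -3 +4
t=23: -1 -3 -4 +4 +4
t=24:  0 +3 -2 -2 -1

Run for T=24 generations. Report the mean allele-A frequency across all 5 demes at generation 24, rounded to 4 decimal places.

0.2615

t=0: k=[0 0 0 52 0]
t=1: x=[0.0000 0.0000 6.9592 38.0617 7.2014] k=[0 0 8 39 10]
t=2: x=[0.0000 1.0483 11.0175 31.0246 14.2183] k=[0 2 11 27 12]
t=3: x=[0.2566 2.8615 11.8528 22.9425 14.3298] k=[3 0 14 21 10]
t=4: x=[2.4714 2.2291 12.9570 18.6890 11.7517] k=[0 0 12 20 9]
t=5: x=[0.0000 1.5729 11.3705 17.5505 10.7346] k=[0 0 12 21 9]
t=6: x=[0.0000 1.5729 11.5047 18.2828 10.8720] k=[0 4 15 20 8]
t=7: x=[0.5133 4.8104 14.0865 17.8214 9.8539] k=[2 5 13 20 6]
t=8: x=[2.2900 5.5228 12.7679 17.2796 8.0899] k=[2 8 10 20 10]
t=9: x=[2.6767 7.2675 10.9926 17.4151 11.6144] k=[7 5 14 13 9]
t=10: x=[6.4351 6.3141 12.5540 12.6902 9.7724] k=[10 6 13 16 9]
t=11: x=[9.0695 7.2919 12.3650 14.7549 10.1849] k=[10 8 14 16 13]
t=12: x=[9.3308 8.8540 13.3600 15.4328 13.7012] k=[8 11 13 13 15]
t=13: x=[8.0498 10.6055 12.6336 13.3686 15.0441] k=[9 13 10 16 17]
t=14: x=[9.1469 11.7752 11.1268 15.4328 17.2036] k=[6 10 11 17 17]
t=15: x=[6.2523 9.3590 11.5843 16.3011 17.3399] k=[4 8 15 12 18]
t=16: x=[4.3319 8.1926 13.5491 13.3133 17.5318] k=[4 8 13 15 20]
t=17: x=[4.3319 7.9282 12.4993 15.5131 19.6853] k=[5 6 10 13 17]
t=18: x=[4.9025 6.2359 9.7849 13.2329 16.7943] k=[6 7 12 17 16]
t=19: x=[5.8628 7.3458 11.9075 16.3011 16.4658] k=[7 6 11 15 20]
t=20: x=[6.5651 6.6318 10.7789 15.2420 19.6853] k=[5 8 14 12 18]
t=21: x=[5.1616 8.1926 12.8227 13.1777 17.5318] k=[8 9 15 13 22]
t=22: x=[7.7892 9.4374 13.8178 14.5892 21.1549] k=[10 12 12 12 25]
t=23: x=[9.8538 11.4556 11.9075 13.8559 23.6255] k=[9 8 8 18 28]
t=24: x=[8.4942 7.9282 9.2732 18.1173 27.0339] k=[8 11 7 16 26]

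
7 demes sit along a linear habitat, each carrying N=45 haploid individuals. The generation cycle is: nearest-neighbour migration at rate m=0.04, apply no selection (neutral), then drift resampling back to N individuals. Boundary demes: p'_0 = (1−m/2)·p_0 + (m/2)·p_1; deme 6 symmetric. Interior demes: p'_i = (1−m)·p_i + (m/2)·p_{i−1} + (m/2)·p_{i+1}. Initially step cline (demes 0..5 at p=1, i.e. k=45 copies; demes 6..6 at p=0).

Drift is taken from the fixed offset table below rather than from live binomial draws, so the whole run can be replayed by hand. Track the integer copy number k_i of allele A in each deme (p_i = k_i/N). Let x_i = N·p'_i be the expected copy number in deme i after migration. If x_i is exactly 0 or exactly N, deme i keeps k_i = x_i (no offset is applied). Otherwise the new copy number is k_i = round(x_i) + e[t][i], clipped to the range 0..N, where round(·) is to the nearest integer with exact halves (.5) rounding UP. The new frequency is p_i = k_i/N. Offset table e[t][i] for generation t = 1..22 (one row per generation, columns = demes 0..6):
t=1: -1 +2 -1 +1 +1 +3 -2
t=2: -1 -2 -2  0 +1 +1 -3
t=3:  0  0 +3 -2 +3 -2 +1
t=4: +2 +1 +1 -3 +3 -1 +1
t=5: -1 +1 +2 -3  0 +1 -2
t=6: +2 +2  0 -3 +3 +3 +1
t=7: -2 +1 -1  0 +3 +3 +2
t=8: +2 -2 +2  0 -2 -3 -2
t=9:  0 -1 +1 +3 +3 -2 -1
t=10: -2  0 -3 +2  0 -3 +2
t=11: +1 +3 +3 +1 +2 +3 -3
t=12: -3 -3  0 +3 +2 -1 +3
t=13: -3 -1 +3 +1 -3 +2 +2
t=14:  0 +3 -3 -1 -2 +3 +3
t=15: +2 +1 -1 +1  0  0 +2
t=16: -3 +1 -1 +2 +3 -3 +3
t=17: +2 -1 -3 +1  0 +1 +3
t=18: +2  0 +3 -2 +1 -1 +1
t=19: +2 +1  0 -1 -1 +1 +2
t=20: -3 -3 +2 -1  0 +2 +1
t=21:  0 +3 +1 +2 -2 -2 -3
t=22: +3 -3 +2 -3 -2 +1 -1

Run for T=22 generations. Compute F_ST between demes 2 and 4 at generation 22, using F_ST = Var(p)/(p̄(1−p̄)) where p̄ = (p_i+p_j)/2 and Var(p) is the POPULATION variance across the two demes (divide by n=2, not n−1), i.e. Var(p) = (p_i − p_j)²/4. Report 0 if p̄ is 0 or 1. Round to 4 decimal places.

t=0: k=[45 45 45 45 45 45 0]
t=1: x=[45.0000 45.0000 45.0000 45.0000 45.0000 44.1000 0.9000] k=[45 45 45 45 45 45 0]
t=2: x=[45.0000 45.0000 45.0000 45.0000 45.0000 44.1000 0.9000] k=[45 45 45 45 45 45 0]
t=3: x=[45.0000 45.0000 45.0000 45.0000 45.0000 44.1000 0.9000] k=[45 45 45 45 45 42 2]
t=4: x=[45.0000 45.0000 45.0000 45.0000 44.9400 41.2600 2.8000] k=[45 45 45 45 45 40 4]
t=5: x=[45.0000 45.0000 45.0000 45.0000 44.9000 39.3800 4.7200] k=[45 45 45 45 45 40 3]
t=6: x=[45.0000 45.0000 45.0000 45.0000 44.9000 39.3600 3.7400] k=[45 45 45 45 45 42 5]
t=7: x=[45.0000 45.0000 45.0000 45.0000 44.9400 41.3200 5.7400] k=[45 45 45 45 45 44 8]
t=8: x=[45.0000 45.0000 45.0000 45.0000 44.9800 43.3000 8.7200] k=[45 45 45 45 43 40 7]
t=9: x=[45.0000 45.0000 45.0000 44.9600 42.9800 39.4000 7.6600] k=[45 45 45 45 45 37 7]
t=10: x=[45.0000 45.0000 45.0000 45.0000 44.8400 36.5600 7.6000] k=[45 45 45 45 45 34 10]
t=11: x=[45.0000 45.0000 45.0000 45.0000 44.7800 33.7400 10.4800] k=[45 45 45 45 45 37 7]
t=12: x=[45.0000 45.0000 45.0000 45.0000 44.8400 36.5600 7.6000] k=[45 45 45 45 45 36 11]
t=13: x=[45.0000 45.0000 45.0000 45.0000 44.8200 35.6800 11.5000] k=[45 45 45 45 42 38 14]
t=14: x=[45.0000 45.0000 45.0000 44.9400 41.9800 37.6000 14.4800] k=[45 45 45 44 40 41 17]
t=15: x=[45.0000 45.0000 44.9800 43.9400 40.1000 40.5000 17.4800] k=[45 45 44 45 40 41 19]
t=16: x=[45.0000 44.9800 44.0400 44.8800 40.1200 40.5400 19.4400] k=[45 45 43 45 43 38 22]
t=17: x=[45.0000 44.9600 43.0800 44.9200 42.9400 37.7800 22.3200] k=[45 44 40 45 43 39 25]
t=18: x=[44.9800 43.9400 40.1800 44.8600 42.9600 38.8000 25.2800] k=[45 44 43 43 44 38 26]
t=19: x=[44.9800 44.0000 43.0200 43.0200 43.8600 37.8800 26.2400] k=[45 45 43 42 43 39 28]
t=20: x=[45.0000 44.9600 43.0200 42.0400 42.9000 38.8600 28.2200] k=[45 42 45 41 43 41 29]
t=21: x=[44.9400 42.1200 44.8600 41.1200 42.9200 40.8000 29.2400] k=[45 45 45 43 41 39 26]
t=22: x=[45.0000 45.0000 44.9600 43.0000 41.0000 38.7800 26.2600] k=[45 45 45 40 39 40 25]

0.0714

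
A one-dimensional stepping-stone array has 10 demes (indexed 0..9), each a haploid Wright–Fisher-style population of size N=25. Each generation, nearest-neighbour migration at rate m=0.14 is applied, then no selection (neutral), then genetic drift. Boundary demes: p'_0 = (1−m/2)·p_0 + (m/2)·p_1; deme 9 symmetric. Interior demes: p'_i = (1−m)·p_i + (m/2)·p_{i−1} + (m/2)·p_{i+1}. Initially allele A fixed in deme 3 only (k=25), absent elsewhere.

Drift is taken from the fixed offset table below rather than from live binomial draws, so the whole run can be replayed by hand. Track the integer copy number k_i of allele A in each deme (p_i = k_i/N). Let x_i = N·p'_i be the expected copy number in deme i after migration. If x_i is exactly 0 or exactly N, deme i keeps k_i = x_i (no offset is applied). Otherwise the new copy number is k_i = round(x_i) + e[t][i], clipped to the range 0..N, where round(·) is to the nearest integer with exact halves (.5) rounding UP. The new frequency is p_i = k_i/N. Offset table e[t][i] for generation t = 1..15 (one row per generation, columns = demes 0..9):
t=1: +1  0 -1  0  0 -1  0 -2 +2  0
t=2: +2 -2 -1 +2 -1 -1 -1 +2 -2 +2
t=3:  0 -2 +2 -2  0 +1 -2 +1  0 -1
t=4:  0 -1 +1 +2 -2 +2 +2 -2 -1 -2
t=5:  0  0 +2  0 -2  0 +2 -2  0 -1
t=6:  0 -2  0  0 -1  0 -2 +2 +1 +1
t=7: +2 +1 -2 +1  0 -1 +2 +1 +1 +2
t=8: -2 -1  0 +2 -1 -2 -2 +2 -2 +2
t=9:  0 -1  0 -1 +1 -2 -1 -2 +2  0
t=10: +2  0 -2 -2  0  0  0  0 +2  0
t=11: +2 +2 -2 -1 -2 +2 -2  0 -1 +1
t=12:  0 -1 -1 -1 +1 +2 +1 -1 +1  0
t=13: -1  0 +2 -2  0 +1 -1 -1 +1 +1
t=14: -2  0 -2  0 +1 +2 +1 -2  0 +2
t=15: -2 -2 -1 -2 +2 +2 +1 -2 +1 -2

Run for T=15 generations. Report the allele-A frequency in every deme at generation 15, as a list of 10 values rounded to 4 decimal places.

[0.0000, 0.0000, 0.0000, 0.0400, 0.2400, 0.3200, 0.0800, 0.0000, 0.2400, 0.1600]

t=0: k=[0 0 0 25 0 0 0 0 0 0]
t=1: x=[0.0000 0.0000 1.7500 21.5000 1.7500 0.0000 0.0000 0.0000 0.0000 0.0000] k=[0 0 1 22 2 0 0 0 0 0]
t=2: x=[0.0000 0.0700 2.4000 19.1300 3.2600 0.1400 0.0000 0.0000 0.0000 0.0000] k=[0 0 1 21 2 0 0 0 0 0]
t=3: x=[0.0000 0.0700 2.3300 18.2700 3.1900 0.1400 0.0000 0.0000 0.0000 0.0000] k=[0 0 4 16 3 1 0 0 0 0]
t=4: x=[0.0000 0.2800 4.5600 14.2500 3.7700 1.0700 0.0700 0.0000 0.0000 0.0000] k=[0 0 6 16 2 3 2 0 0 0]
t=5: x=[0.0000 0.4200 6.2800 14.3200 3.0500 2.8600 1.9300 0.1400 0.0000 0.0000] k=[0 0 8 14 1 3 4 0 0 0]
t=6: x=[0.0000 0.5600 7.8600 12.6700 2.0500 2.9300 3.6500 0.2800 0.0000 0.0000] k=[0 0 8 13 1 3 2 2 0 0]
t=7: x=[0.0000 0.5600 7.7900 11.8100 1.9800 2.7900 2.0700 1.8600 0.1400 0.0000] k=[0 2 6 13 2 2 4 3 1 0]
t=8: x=[0.1400 2.1400 6.2100 11.7400 2.7700 2.1400 3.7900 2.9300 1.0700 0.0700] k=[0 1 6 14 2 0 2 5 0 2]
t=9: x=[0.0700 1.2800 6.2100 12.6000 2.7000 0.2800 2.0700 4.4400 0.4900 1.8600] k=[0 0 6 12 4 0 1 2 2 2]
t=10: x=[0.0000 0.4200 6.0000 11.0200 4.2800 0.3500 1.0000 1.9300 2.0000 2.0000] k=[0 0 4 9 4 0 1 2 4 2]
t=11: x=[0.0000 0.2800 4.0700 8.3000 4.0700 0.3500 1.0000 2.0700 3.7200 2.1400] k=[0 2 2 7 2 2 0 2 3 3]
t=12: x=[0.1400 1.8600 2.3500 6.3000 2.3500 1.8600 0.2800 1.9300 2.9300 3.0000] k=[0 1 1 5 3 4 1 1 4 3]
t=13: x=[0.0700 0.9300 1.2800 4.5800 3.2100 3.7200 1.2100 1.2100 3.7200 3.0700] k=[0 1 3 3 3 5 0 0 5 4]
t=14: x=[0.0700 1.0700 2.8600 3.0000 3.1400 4.5100 0.3500 0.3500 4.5800 4.0700] k=[0 1 1 3 4 7 1 0 5 6]
t=15: x=[0.0700 0.9300 1.1400 2.9300 4.1400 6.3700 1.3500 0.4200 4.7200 5.9300] k=[0 0 0 1 6 8 2 0 6 4]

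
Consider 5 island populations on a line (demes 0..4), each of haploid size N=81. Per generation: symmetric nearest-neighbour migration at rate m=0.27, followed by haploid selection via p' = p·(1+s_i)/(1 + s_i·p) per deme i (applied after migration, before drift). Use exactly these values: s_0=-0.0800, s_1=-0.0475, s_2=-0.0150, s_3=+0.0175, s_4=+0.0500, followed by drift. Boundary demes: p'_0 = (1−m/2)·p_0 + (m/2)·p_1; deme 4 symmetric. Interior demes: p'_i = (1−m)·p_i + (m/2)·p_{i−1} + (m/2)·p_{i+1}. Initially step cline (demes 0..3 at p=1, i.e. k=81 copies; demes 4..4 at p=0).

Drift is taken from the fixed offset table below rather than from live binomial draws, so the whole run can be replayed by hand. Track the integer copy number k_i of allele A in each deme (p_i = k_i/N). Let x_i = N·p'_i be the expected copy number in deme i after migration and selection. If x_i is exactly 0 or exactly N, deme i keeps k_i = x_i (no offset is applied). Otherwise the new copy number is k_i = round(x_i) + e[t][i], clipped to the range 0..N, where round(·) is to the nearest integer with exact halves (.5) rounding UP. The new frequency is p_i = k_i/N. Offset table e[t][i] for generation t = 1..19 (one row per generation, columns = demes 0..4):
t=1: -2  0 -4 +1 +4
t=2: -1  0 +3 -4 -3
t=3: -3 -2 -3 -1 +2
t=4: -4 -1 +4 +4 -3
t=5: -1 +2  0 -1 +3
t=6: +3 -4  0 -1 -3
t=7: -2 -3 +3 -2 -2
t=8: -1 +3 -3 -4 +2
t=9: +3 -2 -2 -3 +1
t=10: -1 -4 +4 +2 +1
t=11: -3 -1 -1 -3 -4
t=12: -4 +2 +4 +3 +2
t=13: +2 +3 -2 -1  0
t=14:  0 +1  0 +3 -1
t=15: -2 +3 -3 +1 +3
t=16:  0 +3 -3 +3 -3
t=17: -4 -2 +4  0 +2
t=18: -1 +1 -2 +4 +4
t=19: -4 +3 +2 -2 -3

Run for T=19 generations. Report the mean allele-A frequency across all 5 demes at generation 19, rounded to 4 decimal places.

0.7852

t=0: k=[81 81 81 81 0]
t=1: x=[81.0000 81.0000 81.0000 70.2281 11.4048] k=[81 81 81 71 15]
t=2: x=[81.0000 81.0000 79.6298 65.0138 23.3627] k=[81 81 81 61 20]
t=3: x=[81.0000 81.0000 78.2603 58.4484 26.3957] k=[81 81 75 57 28]
t=4: x=[81.0000 80.1500 73.2750 55.8170 32.8633] k=[81 79 77 60 30]
t=5: x=[80.7066 78.9028 74.8902 58.5278 35.0165] k=[80 81 75 58 38]
t=6: x=[80.0607 80.0085 73.4117 57.8827 41.6877] k=[81 76 73 57 39]
t=7: x=[80.2668 76.0485 71.1146 57.0239 42.4167] k=[78 73 74 55 40]
t=8: x=[77.0211 73.4847 71.1702 55.8419 43.0105] k=[76 76 68 52 45]
t=9: x=[75.5942 74.6406 66.7433 53.5308 46.9118] k=[79 73 65 51 48]
t=10: x=[77.9548 72.3616 63.9878 52.8047 49.3507] k=[77 68 68 55 50]
t=11: x=[75.3631 68.7164 66.0617 56.3783 51.5948] k=[72 68 65 53 48]
t=12: x=[70.7356 67.5996 63.5792 54.2567 49.6179] k=[67 70 68 57 52]
t=13: x=[66.4354 68.8303 66.6070 58.0961 53.5670] k=[68 72 65 57 54]
t=14: x=[67.6353 70.0627 64.6688 57.9621 55.2691] k=[68 71 65 61 54]
t=15: x=[67.4924 69.3065 65.0775 60.8587 55.7997] k=[65 72 62 62 59]
t=16: x=[64.8961 69.2236 63.1405 61.8498 60.1689] k=[65 72 60 65 57]
t=17: x=[64.8961 68.9441 62.0767 63.4843 58.8733] k=[61 67 66 63 61]
t=18: x=[60.5623 65.4528 65.5418 63.3754 61.9890] k=[60 66 64 67 66]
t=19: x=[59.5199 64.2836 64.4771 66.6658 66.7180] k=[56 67 66 65 64]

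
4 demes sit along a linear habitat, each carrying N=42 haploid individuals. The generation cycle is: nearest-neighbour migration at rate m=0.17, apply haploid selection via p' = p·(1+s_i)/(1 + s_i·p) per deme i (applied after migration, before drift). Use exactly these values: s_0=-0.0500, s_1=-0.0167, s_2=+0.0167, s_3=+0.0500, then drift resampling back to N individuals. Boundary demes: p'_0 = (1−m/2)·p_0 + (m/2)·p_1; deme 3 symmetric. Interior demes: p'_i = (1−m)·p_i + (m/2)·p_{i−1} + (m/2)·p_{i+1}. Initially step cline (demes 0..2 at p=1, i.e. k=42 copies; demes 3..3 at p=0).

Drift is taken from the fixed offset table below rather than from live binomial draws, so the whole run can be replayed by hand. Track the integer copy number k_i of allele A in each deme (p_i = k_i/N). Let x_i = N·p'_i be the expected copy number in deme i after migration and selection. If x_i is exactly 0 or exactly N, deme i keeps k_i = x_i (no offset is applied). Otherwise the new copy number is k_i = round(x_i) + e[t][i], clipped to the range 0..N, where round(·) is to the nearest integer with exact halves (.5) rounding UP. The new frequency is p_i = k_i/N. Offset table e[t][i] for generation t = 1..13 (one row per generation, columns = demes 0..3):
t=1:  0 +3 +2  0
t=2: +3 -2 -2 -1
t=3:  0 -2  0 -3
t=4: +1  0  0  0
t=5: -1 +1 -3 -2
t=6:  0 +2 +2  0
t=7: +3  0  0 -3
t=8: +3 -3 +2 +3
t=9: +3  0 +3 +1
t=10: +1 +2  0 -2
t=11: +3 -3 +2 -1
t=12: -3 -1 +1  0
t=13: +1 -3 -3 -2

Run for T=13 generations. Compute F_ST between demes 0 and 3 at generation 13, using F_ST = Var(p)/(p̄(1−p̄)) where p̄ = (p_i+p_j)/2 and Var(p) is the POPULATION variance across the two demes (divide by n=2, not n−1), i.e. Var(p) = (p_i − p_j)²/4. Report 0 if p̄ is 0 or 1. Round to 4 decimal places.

0.1959

t=0: k=[42 42 42 0]
t=1: x=[42.0000 42.0000 38.4837 3.7326] k=[42 42 40 4]
t=2: x=[42.0000 41.8271 37.1811 7.3512] k=[42 40 35 6]
t=3: x=[41.8211 39.7088 33.0769 8.7996] k=[42 38 33 6]
t=4: x=[41.6423 37.8525 31.2629 8.6246] k=[42 38 31 9]
t=5: x=[41.6423 37.6802 29.8684 11.2677] k=[41 39 27 9]
t=6: x=[40.7702 38.0907 26.6517 10.9196] k=[41 40 29 11]
t=7: x=[40.8594 39.1049 28.5568 12.9631] k=[42 39 29 10]
t=8: x=[41.7317 38.3493 28.3878 12.0294] k=[42 35 30 15]
t=9: x=[41.3742 35.0731 29.2972 16.7639] k=[42 35 32 18]
t=10: x=[41.3742 35.2451 31.1984 19.6995] k=[42 37 31 18]
t=11: x=[41.5529 36.8392 30.5435 19.6141] k=[42 34 33 19]
t=12: x=[41.2848 34.4917 32.0215 20.7019] k=[38 33 33 21]
t=13: x=[37.3678 33.3095 32.1058 22.5304] k=[38 30 29 21]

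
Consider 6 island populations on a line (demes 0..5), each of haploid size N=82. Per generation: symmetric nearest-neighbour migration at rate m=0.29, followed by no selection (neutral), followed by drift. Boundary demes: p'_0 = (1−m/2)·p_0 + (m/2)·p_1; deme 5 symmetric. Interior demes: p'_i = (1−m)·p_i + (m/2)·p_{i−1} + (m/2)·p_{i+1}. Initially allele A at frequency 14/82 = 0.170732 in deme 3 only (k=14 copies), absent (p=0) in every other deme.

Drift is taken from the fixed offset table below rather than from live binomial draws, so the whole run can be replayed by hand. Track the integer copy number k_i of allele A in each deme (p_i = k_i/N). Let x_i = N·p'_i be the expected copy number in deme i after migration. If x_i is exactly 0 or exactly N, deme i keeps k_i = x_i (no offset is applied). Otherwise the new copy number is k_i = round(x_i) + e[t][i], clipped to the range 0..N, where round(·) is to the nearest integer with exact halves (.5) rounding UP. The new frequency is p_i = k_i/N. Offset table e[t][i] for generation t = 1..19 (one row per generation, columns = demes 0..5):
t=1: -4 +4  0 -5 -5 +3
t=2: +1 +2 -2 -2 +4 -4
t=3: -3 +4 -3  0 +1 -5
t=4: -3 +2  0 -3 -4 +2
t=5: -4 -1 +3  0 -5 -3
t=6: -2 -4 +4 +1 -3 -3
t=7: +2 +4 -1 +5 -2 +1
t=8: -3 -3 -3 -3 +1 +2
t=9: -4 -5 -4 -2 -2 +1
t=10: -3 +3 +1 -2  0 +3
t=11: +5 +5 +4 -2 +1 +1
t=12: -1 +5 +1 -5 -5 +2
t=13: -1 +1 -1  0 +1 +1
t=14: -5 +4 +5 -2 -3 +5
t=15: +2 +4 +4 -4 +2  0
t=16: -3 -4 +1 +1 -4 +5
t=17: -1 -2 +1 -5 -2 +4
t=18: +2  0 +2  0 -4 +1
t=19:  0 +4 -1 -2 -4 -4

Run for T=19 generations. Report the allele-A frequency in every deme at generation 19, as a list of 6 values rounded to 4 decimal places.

[0.0488, 0.1220, 0.0854, 0.0000, 0.0000, 0.0976]

t=0: k=[0 0 0 14 0 0]
t=1: x=[0.0000 0.0000 2.0300 9.9400 2.0300 0.0000] k=[0 0 2 5 0 0]
t=2: x=[0.0000 0.2900 2.1450 3.8400 0.7250 0.0000] k=[0 2 0 2 5 0]
t=3: x=[0.2900 1.4200 0.5800 2.1450 3.8400 0.7250] k=[0 5 0 2 5 0]
t=4: x=[0.7250 3.5500 1.0150 2.1450 3.8400 0.7250] k=[0 6 1 0 0 3]
t=5: x=[0.8700 4.4050 1.5800 0.1450 0.4350 2.5650] k=[0 3 5 0 0 0]
t=6: x=[0.4350 2.8550 3.9850 0.7250 0.0000 0.0000] k=[0 0 8 2 0 0]
t=7: x=[0.0000 1.1600 5.9700 2.5800 0.2900 0.0000] k=[0 5 5 8 0 0]
t=8: x=[0.7250 4.2750 5.4350 6.4050 1.1600 0.0000] k=[0 1 2 3 2 0]
t=9: x=[0.1450 1.0000 2.0000 2.7100 1.8550 0.2900] k=[0 0 0 1 0 1]
t=10: x=[0.0000 0.0000 0.1450 0.7100 0.2900 0.8550] k=[0 0 1 0 0 4]
t=11: x=[0.0000 0.1450 0.7100 0.1450 0.5800 3.4200] k=[0 5 5 0 2 4]
t=12: x=[0.7250 4.2750 4.2750 1.0150 2.0000 3.7100] k=[0 9 5 0 0 6]
t=13: x=[1.3050 7.1150 4.8550 0.7250 0.8700 5.1300] k=[0 8 4 1 2 6]
t=14: x=[1.1600 6.2600 4.1450 1.5800 2.4350 5.4200] k=[0 10 9 0 0 10]
t=15: x=[1.4500 8.4050 7.8400 1.3050 1.4500 8.5500] k=[3 12 12 0 3 9]
t=16: x=[4.3050 10.6950 10.2600 2.1750 3.4350 8.1300] k=[1 7 11 3 0 13]
t=17: x=[1.8700 6.7100 9.2600 3.7250 2.3200 11.1150] k=[1 5 10 0 0 15]
t=18: x=[1.5800 5.1450 7.8250 1.4500 2.1750 12.8250] k=[4 5 10 1 0 14]
t=19: x=[4.1450 5.5800 7.9700 2.1600 2.1750 11.9700] k=[4 10 7 0 0 8]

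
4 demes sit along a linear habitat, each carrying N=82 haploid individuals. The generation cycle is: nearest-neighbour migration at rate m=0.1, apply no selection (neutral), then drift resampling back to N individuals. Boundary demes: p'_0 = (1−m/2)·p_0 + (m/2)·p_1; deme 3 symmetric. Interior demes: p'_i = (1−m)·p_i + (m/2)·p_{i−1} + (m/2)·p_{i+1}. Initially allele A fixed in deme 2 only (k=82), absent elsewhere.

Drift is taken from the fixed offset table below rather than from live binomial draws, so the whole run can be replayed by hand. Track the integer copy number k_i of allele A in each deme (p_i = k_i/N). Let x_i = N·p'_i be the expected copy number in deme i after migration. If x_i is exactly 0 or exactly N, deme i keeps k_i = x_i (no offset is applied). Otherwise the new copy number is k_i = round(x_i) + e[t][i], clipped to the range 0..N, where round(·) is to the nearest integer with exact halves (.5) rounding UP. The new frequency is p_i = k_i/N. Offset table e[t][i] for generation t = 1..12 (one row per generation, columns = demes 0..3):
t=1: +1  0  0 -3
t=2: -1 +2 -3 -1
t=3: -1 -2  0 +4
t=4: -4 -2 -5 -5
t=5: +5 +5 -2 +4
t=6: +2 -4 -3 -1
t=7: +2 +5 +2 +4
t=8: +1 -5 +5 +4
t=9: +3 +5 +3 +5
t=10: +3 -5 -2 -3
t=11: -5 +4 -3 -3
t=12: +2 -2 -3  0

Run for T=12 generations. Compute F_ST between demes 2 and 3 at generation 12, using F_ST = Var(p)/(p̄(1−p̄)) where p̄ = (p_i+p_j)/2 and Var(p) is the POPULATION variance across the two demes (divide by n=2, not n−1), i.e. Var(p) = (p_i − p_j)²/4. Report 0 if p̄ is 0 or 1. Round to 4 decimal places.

0.0027

t=0: k=[0 0 82 0]
t=1: x=[0.0000 4.1000 73.8000 4.1000] k=[0 4 74 1]
t=2: x=[0.2000 7.3000 66.8500 4.6500] k=[0 9 64 4]
t=3: x=[0.4500 11.3000 58.2500 7.0000] k=[0 9 58 11]
t=4: x=[0.4500 11.0000 53.2000 13.3500] k=[0 9 48 8]
t=5: x=[0.4500 10.5000 44.0500 10.0000] k=[5 16 42 14]
t=6: x=[5.5500 16.7500 39.3000 15.4000] k=[8 13 36 14]
t=7: x=[8.2500 13.9000 33.7500 15.1000] k=[10 19 36 19]
t=8: x=[10.4500 19.4000 34.3000 19.8500] k=[11 14 39 24]
t=9: x=[11.1500 15.1000 37.0000 24.7500] k=[14 20 40 30]
t=10: x=[14.3000 20.7000 38.5000 30.5000] k=[17 16 37 28]
t=11: x=[16.9500 17.1000 35.5000 28.4500] k=[12 21 33 25]
t=12: x=[12.4500 21.1500 32.0000 25.4000] k=[14 19 29 25]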